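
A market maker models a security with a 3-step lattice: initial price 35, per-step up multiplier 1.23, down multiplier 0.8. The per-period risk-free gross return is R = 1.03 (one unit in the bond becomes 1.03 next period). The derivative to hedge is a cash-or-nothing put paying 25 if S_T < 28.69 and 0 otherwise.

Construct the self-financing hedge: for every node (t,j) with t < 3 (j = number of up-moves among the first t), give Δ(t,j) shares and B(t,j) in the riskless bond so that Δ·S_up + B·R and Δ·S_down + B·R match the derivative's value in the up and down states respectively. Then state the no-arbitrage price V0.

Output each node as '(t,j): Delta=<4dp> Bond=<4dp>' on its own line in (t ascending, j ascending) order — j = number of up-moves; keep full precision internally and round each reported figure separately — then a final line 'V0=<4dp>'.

(0,0): Delta=-0.7791 Bond=37.5117
(1,0): Delta=-1.0783 Bond=47.0151
(1,1): Delta=-0.6098 Bond=31.3519
(2,0): Delta=0.0000 Bond=24.2718
(2,1): Delta=-1.6881 Bond=69.4288
(2,2): Delta=0.0000 Bond=0.0000
V0=10.2441

Since d<R<u, set p* = (R−d)/(u−d) = 0.5349; price each node as the discounted p*-expectation of its children.
Terminal values V(3,·): V(3,0)=25.0000, V(3,1)=25.0000, V(3,2)=0.0000, V(3,3)=0.0000
  t=2,j=0: stock 22.4000 → up 27.5520 (V=25.0000), down 17.9200 (V=25.0000). Price 24.2718; hedge Δ=0.0000, bond B=24.2718.
  t=2,j=1: stock 34.4400 → up 42.3612 (V=0.0000), down 27.5520 (V=25.0000). Price 11.2892; hedge Δ=-1.6881, bond B=69.4288.
  t=2,j=2: stock 52.9515 → up 65.1303 (V=0.0000), down 42.3612 (V=0.0000). Price 0.0000; hedge Δ=0.0000, bond B=0.0000.
  t=1,j=0: stock 28.0000 → up 34.4400 (V=11.2892), down 22.4000 (V=24.2718). Price 16.8230; hedge Δ=-1.0783, bond B=47.0151.
  t=1,j=1: stock 43.0500 → up 52.9515 (V=0.0000), down 34.4400 (V=11.2892). Price 5.0979; hedge Δ=-0.6098, bond B=31.3519.
  t=0,j=0: stock 35.0000 → up 43.0500 (V=5.0979), down 28.0000 (V=16.8230). Price 10.2441; hedge Δ=-0.7791, bond B=37.5117.
Each (Δ,B) replicates both successor values, so the strategy is self-financing and V0 is arbitrage-free.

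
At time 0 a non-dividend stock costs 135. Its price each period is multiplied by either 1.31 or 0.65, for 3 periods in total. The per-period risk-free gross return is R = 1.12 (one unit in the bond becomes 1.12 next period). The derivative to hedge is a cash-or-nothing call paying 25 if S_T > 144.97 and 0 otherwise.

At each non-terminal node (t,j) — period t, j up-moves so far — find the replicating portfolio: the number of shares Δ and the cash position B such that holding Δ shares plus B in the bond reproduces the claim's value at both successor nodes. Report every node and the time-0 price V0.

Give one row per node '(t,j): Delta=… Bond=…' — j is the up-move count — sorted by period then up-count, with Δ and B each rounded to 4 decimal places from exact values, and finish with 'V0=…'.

(0,0): Delta=0.0917 Bond=1.8385
(1,0): Delta=0.2745 Bond=-13.9774
(1,1): Delta=0.0551 Bond=8.5420
(2,0): Delta=0.0000 Bond=0.0000
(2,1): Delta=0.3295 Bond=-21.9832
(2,2): Delta=0.0000 Bond=22.3214
V0=14.2195

The replicating-portfolio and risk-neutral prices coincide; use p* = (1.12−0.65)/(1.31−0.65) = 0.7121 for the latter.
At expiry t=3: V(3,0)=0.0000, V(3,1)=0.0000, V(3,2)=25.0000, V(3,3)=25.0000
  t=2,j=0: stock 57.0375 → up 74.7191 (V=0.0000), down 37.0744 (V=0.0000). Price 0.0000; hedge Δ=0.0000, bond B=0.0000.
  t=2,j=1: stock 114.9525 → up 150.5878 (V=25.0000), down 74.7191 (V=0.0000). Price 15.8956; hedge Δ=0.3295, bond B=-21.9832.
  t=2,j=2: stock 231.6735 → up 303.4923 (V=25.0000), down 150.5878 (V=25.0000). Price 22.3214; hedge Δ=0.0000, bond B=22.3214.
  t=1,j=0: stock 87.7500 → up 114.9525 (V=15.8956), down 57.0375 (V=0.0000). Price 10.1068; hedge Δ=0.2745, bond B=-13.9774.
  t=1,j=1: stock 176.8500 → up 231.6735 (V=22.3214), down 114.9525 (V=15.8956). Price 18.2782; hedge Δ=0.0551, bond B=8.5420.
  t=0,j=0: stock 135.0000 → up 176.8500 (V=18.2782), down 87.7500 (V=10.1068). Price 14.2195; hedge Δ=0.0917, bond B=1.8385.
The time-0 hedge costs 14.2195, which is the no-arbitrage price.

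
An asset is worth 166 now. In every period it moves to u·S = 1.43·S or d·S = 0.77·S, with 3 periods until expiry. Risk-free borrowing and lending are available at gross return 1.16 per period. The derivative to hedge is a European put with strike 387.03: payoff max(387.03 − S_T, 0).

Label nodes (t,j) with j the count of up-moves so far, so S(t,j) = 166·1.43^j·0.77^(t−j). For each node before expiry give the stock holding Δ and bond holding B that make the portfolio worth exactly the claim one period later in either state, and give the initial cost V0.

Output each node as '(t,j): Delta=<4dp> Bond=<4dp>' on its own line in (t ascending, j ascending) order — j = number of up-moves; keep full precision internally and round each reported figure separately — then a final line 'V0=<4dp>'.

The replicating-portfolio and risk-neutral prices coincide; use p* = (1.16−0.77)/(1.43−0.77) = 0.5909 for the latter.
Terminal payoffs: V(3,0)=311.2455, V(3,1)=246.2874, V(3,2)=125.6509, V(3,3)=0.0000
Node (2,0) S=98.4214: V=(p*·246.2874+(1−p*)·311.2455)/1.16=235.2252; Δ=(246.2874−311.2455)/(140.7426−75.7845)=-1.0000; B=V−Δ·S=333.6466
Node (2,1) S=182.7826: V=(p*·125.6509+(1−p*)·246.2874)/1.16=150.8640; Δ=(125.6509−246.2874)/(261.3791−140.7426)=-1.0000; B=V−Δ·S=333.6466
Node (2,2) S=339.4534: V=(p*·0.0000+(1−p*)·125.6509)/1.16=44.3126; Δ=(0.0000−125.6509)/(485.4184−261.3791)=-0.5608; B=V−Δ·S=234.6927
Node (1,0) S=127.8200: V=(p*·150.8640+(1−p*)·235.2252)/1.16=159.8063; Δ=(150.8640−235.2252)/(182.7826−98.4214)=-1.0000; B=V−Δ·S=287.6263
Node (1,1) S=237.3800: V=(p*·44.3126+(1−p*)·150.8640)/1.16=75.7774; Δ=(44.3126−150.8640)/(339.4534−182.7826)=-0.6801; B=V−Δ·S=237.2188
Node (0,0) S=166.0000: V=(p*·75.7774+(1−p*)·159.8063)/1.16=94.9594; Δ=(75.7774−159.8063)/(237.3800−127.8200)=-0.7670; B=V−Δ·S=222.2759
Check: Δ(0,0)·S0 + B(0,0) = 94.9594 = V0.

(0,0): Delta=-0.7670 Bond=222.2759
(1,0): Delta=-1.0000 Bond=287.6263
(1,1): Delta=-0.6801 Bond=237.2188
(2,0): Delta=-1.0000 Bond=333.6466
(2,1): Delta=-1.0000 Bond=333.6466
(2,2): Delta=-0.5608 Bond=234.6927
V0=94.9594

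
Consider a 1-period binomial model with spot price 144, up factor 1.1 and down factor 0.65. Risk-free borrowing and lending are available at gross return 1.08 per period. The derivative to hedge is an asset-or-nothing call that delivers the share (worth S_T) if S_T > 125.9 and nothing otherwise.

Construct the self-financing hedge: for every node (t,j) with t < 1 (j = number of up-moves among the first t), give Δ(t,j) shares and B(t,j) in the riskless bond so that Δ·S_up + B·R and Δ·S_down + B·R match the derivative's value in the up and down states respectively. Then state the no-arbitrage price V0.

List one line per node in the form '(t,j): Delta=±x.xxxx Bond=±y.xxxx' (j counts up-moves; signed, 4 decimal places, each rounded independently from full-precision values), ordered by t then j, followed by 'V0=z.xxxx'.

(0,0): Delta=2.4444 Bond=-211.8519
V0=140.1481

No-arbitrage ⇒ martingale measure with p* = (R−d)/(u−d) = 0.9556.
Payoff layer (t=1): V(1,0)=0.0000, V(1,1)=158.4000
Node (0,0) S=144.0000: V=(p*·158.4000+(1−p*)·0.0000)/1.08=140.1481; Δ=(158.4000−0.0000)/(158.4000−93.6000)=2.4444; B=V−Δ·S=-211.8519
Check: Δ(0,0)·S0 + B(0,0) = 140.1481 = V0.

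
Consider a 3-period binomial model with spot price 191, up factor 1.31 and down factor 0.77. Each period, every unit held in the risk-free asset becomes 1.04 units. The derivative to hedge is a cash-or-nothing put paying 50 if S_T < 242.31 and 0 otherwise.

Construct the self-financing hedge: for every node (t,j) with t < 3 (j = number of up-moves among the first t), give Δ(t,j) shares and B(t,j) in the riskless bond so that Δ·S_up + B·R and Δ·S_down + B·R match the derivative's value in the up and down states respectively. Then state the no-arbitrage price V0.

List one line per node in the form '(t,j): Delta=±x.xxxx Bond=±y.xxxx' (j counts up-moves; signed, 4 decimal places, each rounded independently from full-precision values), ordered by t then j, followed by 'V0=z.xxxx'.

Since d<R<u, set p* = (R−d)/(u−d) = 0.5000; price each node as the discounted p*-expectation of its children.
Terminal payoffs: V(3,0)=50.0000, V(3,1)=50.0000, V(3,2)=0.0000, V(3,3)=0.0000
Node (2,0) S=113.2439: V=(p*·50.0000+(1−p*)·50.0000)/1.04=48.0769; Δ=(50.0000−50.0000)/(148.3495−87.1978)=0.0000; B=V−Δ·S=48.0769
Node (2,1) S=192.6617: V=(p*·0.0000+(1−p*)·50.0000)/1.04=24.0385; Δ=(0.0000−50.0000)/(252.3868−148.3495)=-0.4806; B=V−Δ·S=116.6311
Node (2,2) S=327.7751: V=(p*·0.0000+(1−p*)·0.0000)/1.04=0.0000; Δ=(0.0000−0.0000)/(429.3854−252.3868)=0.0000; B=V−Δ·S=0.0000
Node (1,0) S=147.0700: V=(p*·24.0385+(1−p*)·48.0769)/1.04=34.6709; Δ=(24.0385−48.0769)/(192.6617−113.2439)=-0.3027; B=V−Δ·S=79.1865
Node (1,1) S=250.2100: V=(p*·0.0000+(1−p*)·24.0385)/1.04=11.5570; Δ=(0.0000−24.0385)/(327.7751−192.6617)=-0.1779; B=V−Δ·S=56.0726
Node (0,0) S=191.0000: V=(p*·11.5570+(1−p*)·34.6709)/1.04=22.2249; Δ=(11.5570−34.6709)/(250.2100−147.0700)=-0.2241; B=V−Δ·S=65.0284
The time-0 hedge costs 22.2249, which is the no-arbitrage price.

(0,0): Delta=-0.2241 Bond=65.0284
(1,0): Delta=-0.3027 Bond=79.1865
(1,1): Delta=-0.1779 Bond=56.0726
(2,0): Delta=0.0000 Bond=48.0769
(2,1): Delta=-0.4806 Bond=116.6311
(2,2): Delta=0.0000 Bond=0.0000
V0=22.2249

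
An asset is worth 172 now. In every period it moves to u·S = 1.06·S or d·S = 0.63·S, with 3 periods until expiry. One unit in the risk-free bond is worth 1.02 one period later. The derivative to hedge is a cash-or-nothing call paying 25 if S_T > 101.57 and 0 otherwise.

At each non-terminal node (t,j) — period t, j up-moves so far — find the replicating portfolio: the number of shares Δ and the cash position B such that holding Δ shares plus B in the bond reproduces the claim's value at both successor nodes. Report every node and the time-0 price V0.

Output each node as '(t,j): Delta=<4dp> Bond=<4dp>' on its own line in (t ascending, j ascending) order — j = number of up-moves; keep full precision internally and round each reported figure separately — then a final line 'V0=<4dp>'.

No-arbitrage ⇒ martingale measure with p* = (R−d)/(u−d) = 0.9070.
Terminal values V(3,·): V(3,0)=0.0000, V(3,1)=0.0000, V(3,2)=25.0000, V(3,3)=25.0000
  t=2,j=0: stock 68.2668 → up 72.3628 (V=0.0000), down 43.0081 (V=0.0000). Price 0.0000; hedge Δ=0.0000, bond B=0.0000.
  t=2,j=1: stock 114.8616 → up 121.7533 (V=25.0000), down 72.3628 (V=0.0000). Price 22.2298; hedge Δ=0.5062, bond B=-35.9097.
  t=2,j=2: stock 193.2592 → up 204.8548 (V=25.0000), down 121.7533 (V=25.0000). Price 24.5098; hedge Δ=0.0000, bond B=24.5098.
  t=1,j=0: stock 108.3600 → up 114.8616 (V=22.2298), down 68.2668 (V=0.0000). Price 19.7666; hedge Δ=0.4771, bond B=-31.9307.
  t=1,j=1: stock 182.3200 → up 193.2592 (V=24.5098), down 114.8616 (V=22.2298). Price 23.8213; hedge Δ=0.0291, bond B=18.5190.
  t=0,j=0: stock 172.0000 → up 182.3200 (V=23.8213), down 108.3600 (V=19.7666). Price 22.9844; hedge Δ=0.0548, bond B=13.5549.
Check: Δ(0,0)·S0 + B(0,0) = 22.9844 = V0.

(0,0): Delta=0.0548 Bond=13.5549
(1,0): Delta=0.4771 Bond=-31.9307
(1,1): Delta=0.0291 Bond=18.5190
(2,0): Delta=0.0000 Bond=0.0000
(2,1): Delta=0.5062 Bond=-35.9097
(2,2): Delta=0.0000 Bond=24.5098
V0=22.9844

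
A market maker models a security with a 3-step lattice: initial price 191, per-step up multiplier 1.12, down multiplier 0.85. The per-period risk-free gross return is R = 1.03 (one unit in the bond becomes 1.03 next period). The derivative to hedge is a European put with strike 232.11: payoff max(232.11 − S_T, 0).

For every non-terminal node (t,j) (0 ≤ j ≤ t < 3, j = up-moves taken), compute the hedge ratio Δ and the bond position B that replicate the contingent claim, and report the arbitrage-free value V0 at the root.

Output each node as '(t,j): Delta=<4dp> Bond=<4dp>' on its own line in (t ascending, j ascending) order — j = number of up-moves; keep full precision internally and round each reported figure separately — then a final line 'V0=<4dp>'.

The replicating-portfolio and risk-neutral prices coincide; use p* = (1.03−0.85)/(1.12−0.85) = 0.6667 for the latter.
Terminal values V(3,·): V(3,0)=114.8121, V(3,1)=77.5528, V(3,2)=28.4582, V(3,3)=0.0000
Node (2,0) S=137.9975: V=(p*·77.5528+(1−p*)·114.8121)/1.03=87.3520; Δ=(77.5528−114.8121)/(154.5572−117.2979)=-1.0000; B=V−Δ·S=225.3495
Node (2,1) S=181.8320: V=(p*·28.4582+(1−p*)·77.5528)/1.03=43.5175; Δ=(28.4582−77.5528)/(203.6518−154.5572)=-1.0000; B=V−Δ·S=225.3495
Node (2,2) S=239.5904: V=(p*·0.0000+(1−p*)·28.4582)/1.03=9.2098; Δ=(0.0000−28.4582)/(268.3412−203.6518)=-0.4399; B=V−Δ·S=114.6104
Node (1,0) S=162.3500: V=(p*·43.5175+(1−p*)·87.3520)/1.03=56.4359; Δ=(43.5175−87.3520)/(181.8320−137.9975)=-1.0000; B=V−Δ·S=218.7859
Node (1,1) S=213.9200: V=(p*·9.2098+(1−p*)·43.5175)/1.03=20.0443; Δ=(9.2098−43.5175)/(239.5904−181.8320)=-0.5940; B=V−Δ·S=147.1101
Node (0,0) S=191.0000: V=(p*·20.0443+(1−p*)·56.4359)/1.03=31.2377; Δ=(20.0443−56.4359)/(213.9200−162.3500)=-0.7057; B=V−Δ·S=166.0214
Root portfolio cost Δ·191+B reproduces V0=31.2377.

(0,0): Delta=-0.7057 Bond=166.0214
(1,0): Delta=-1.0000 Bond=218.7859
(1,1): Delta=-0.5940 Bond=147.1101
(2,0): Delta=-1.0000 Bond=225.3495
(2,1): Delta=-1.0000 Bond=225.3495
(2,2): Delta=-0.4399 Bond=114.6104
V0=31.2377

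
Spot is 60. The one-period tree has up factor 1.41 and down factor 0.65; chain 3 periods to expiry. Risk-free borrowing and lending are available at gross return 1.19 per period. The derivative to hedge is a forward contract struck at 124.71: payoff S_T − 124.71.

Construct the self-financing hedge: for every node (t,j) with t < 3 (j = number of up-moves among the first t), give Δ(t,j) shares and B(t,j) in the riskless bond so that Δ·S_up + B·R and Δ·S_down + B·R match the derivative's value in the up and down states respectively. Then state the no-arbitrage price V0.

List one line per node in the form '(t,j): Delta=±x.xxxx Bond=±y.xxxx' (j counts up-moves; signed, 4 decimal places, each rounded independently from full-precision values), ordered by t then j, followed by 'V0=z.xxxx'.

(0,0): Delta=1.0000 Bond=-74.0049
(1,0): Delta=1.0000 Bond=-88.0658
(1,1): Delta=1.0000 Bond=-88.0658
(2,0): Delta=1.0000 Bond=-104.7983
(2,1): Delta=1.0000 Bond=-104.7983
(2,2): Delta=1.0000 Bond=-104.7983
V0=-14.0049

The replicating-portfolio and risk-neutral prices coincide; use p* = (1.19−0.65)/(1.41−0.65) = 0.7105 for the latter.
Terminal payoffs: V(3,0)=-108.2325, V(3,1)=-88.9665, V(3,2)=-47.1741, V(3,3)=43.4833
  t=2,j=0: stock 25.3500 → up 35.7435 (V=-88.9665), down 16.4775 (V=-108.2325). Price -79.4483; hedge Δ=1.0000, bond B=-104.7983.
  t=2,j=1: stock 54.9900 → up 77.5359 (V=-47.1741), down 35.7435 (V=-88.9665). Price -49.8083; hedge Δ=1.0000, bond B=-104.7983.
  t=2,j=2: stock 119.2860 → up 168.1933 (V=43.4833), down 77.5359 (V=-47.1741). Price 14.4877; hedge Δ=1.0000, bond B=-104.7983.
  t=1,j=0: stock 39.0000 → up 54.9900 (V=-49.8083), down 25.3500 (V=-79.4483). Price -49.0658; hedge Δ=1.0000, bond B=-88.0658.
  t=1,j=1: stock 84.6000 → up 119.2860 (V=14.4877), down 54.9900 (V=-49.8083). Price -3.4658; hedge Δ=1.0000, bond B=-88.0658.
  t=0,j=0: stock 60.0000 → up 84.6000 (V=-3.4658), down 39.0000 (V=-49.0658). Price -14.0049; hedge Δ=1.0000, bond B=-74.0049.
Check: Δ(0,0)·S0 + B(0,0) = -14.0049 = V0.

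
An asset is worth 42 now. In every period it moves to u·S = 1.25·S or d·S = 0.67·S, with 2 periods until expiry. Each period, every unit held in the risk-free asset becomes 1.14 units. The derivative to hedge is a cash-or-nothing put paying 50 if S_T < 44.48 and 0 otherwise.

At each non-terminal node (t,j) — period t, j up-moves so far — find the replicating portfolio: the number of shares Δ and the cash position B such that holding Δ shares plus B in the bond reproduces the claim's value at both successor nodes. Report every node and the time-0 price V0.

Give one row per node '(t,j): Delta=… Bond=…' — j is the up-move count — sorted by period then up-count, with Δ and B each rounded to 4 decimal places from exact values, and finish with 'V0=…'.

No-arbitrage ⇒ martingale measure with p* = (R−d)/(u−d) = 0.8103.
Terminal payoffs: V(2,0)=50.0000, V(2,1)=50.0000, V(2,2)=0.0000
  t=1,j=0: stock 28.1400 → up 35.1750 (V=50.0000), down 18.8538 (V=50.0000). Price 43.8596; hedge Δ=0.0000, bond B=43.8596.
  t=1,j=1: stock 52.5000 → up 65.6250 (V=0.0000), down 35.1750 (V=50.0000). Price 8.3182; hedge Δ=-1.6420, bond B=94.5251.
  t=0,j=0: stock 42.0000 → up 52.5000 (V=8.3182), down 28.1400 (V=43.8596). Price 13.2095; hedge Δ=-1.4590, bond B=74.4878.
The time-0 hedge costs 13.2095, which is the no-arbitrage price.

(0,0): Delta=-1.4590 Bond=74.4878
(1,0): Delta=0.0000 Bond=43.8596
(1,1): Delta=-1.6420 Bond=94.5251
V0=13.2095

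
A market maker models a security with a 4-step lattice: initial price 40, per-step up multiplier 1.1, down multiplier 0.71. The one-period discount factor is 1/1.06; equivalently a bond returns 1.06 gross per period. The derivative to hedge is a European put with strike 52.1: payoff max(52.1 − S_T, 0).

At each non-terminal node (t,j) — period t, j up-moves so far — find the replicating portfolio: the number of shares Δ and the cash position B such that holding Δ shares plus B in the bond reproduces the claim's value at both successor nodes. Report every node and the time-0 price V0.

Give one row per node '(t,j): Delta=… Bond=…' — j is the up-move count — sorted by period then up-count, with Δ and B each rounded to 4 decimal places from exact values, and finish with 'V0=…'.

(0,0): Delta=-0.7485 Bond=34.5308
(1,0): Delta=-1.0000 Bond=43.7442
(1,1): Delta=-0.7300 Bond=35.7865
(2,0): Delta=-1.0000 Bond=46.3688
(2,1): Delta=-1.0000 Bond=46.3688
(2,2): Delta=-0.7101 Bond=36.9697
(3,0): Delta=-1.0000 Bond=49.1509
(3,1): Delta=-1.0000 Bond=49.1509
(3,2): Delta=-1.0000 Bond=49.1509
(3,3): Delta=-0.6887 Bond=38.0493
V0=4.5893

Risk-neutral probability p* = (R−d)/(u−d) = (1.06−0.71)/(1.1−0.71) = 0.8974.
At expiry t=4: V(4,0)=41.9353, V(4,1)=36.3519, V(4,2)=27.7016, V(4,3)=14.2996, V(4,4)=0.0000
  t=3,j=0: stock 14.3164 → up 15.7481 (V=36.3519), down 10.1647 (V=41.9353). Price 34.8345; hedge Δ=-1.0000, bond B=49.1509.
  t=3,j=1: stock 22.1804 → up 24.3984 (V=27.7016), down 15.7481 (V=36.3519). Price 26.9705; hedge Δ=-1.0000, bond B=49.1509.
  t=3,j=2: stock 34.3640 → up 37.8004 (V=14.2996), down 24.3984 (V=27.7016). Price 14.7869; hedge Δ=-1.0000, bond B=49.1509.
  t=3,j=3: stock 53.2400 → up 58.5640 (V=0.0000), down 37.8004 (V=14.2996). Price 1.3836; hedge Δ=-0.6887, bond B=38.0493.
  t=2,j=0: stock 20.1640 → up 22.1804 (V=26.9705), down 14.3164 (V=34.8345). Price 26.2048; hedge Δ=-1.0000, bond B=46.3688.
  t=2,j=1: stock 31.2400 → up 34.3640 (V=14.7869), down 22.1804 (V=26.9705). Price 15.1288; hedge Δ=-1.0000, bond B=46.3688.
  t=2,j=2: stock 48.4000 → up 53.2400 (V=1.3836), down 34.3640 (V=14.7869). Price 2.6022; hedge Δ=-0.7101, bond B=36.9697.
  t=1,j=0: stock 28.4000 → up 31.2400 (V=15.1288), down 20.1640 (V=26.2048). Price 15.3442; hedge Δ=-1.0000, bond B=43.7442.
  t=1,j=1: stock 44.0000 → up 48.4000 (V=2.6022), down 31.2400 (V=15.1288). Price 3.6669; hedge Δ=-0.7300, bond B=35.7865.
  t=0,j=0: stock 40.0000 → up 44.0000 (V=3.6669), down 28.4000 (V=15.3442). Price 4.5893; hedge Δ=-0.7485, bond B=34.5308.
Self-financing check: at every node Δ·S+B equals the discounted successor values.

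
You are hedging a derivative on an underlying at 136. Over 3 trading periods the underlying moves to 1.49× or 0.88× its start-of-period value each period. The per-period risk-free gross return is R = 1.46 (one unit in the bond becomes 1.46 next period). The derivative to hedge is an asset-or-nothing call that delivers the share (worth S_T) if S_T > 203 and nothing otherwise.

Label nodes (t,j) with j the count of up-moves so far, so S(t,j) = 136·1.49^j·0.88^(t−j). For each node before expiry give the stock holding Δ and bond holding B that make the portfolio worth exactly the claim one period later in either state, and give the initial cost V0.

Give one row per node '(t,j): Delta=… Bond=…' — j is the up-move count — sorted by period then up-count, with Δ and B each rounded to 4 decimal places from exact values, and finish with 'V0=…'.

Risk-neutral probability p* = (R−d)/(u−d) = (1.46−0.88)/(1.49−0.88) = 0.9508.
Terminal payoffs: V(3,0)=0.0000, V(3,1)=0.0000, V(3,2)=265.7016, V(3,3)=449.8811
(2,0): S=105.3184. Δ = (V_up−V_dn)/(S_up−S_dn) = (0.0000−0.0000)/(156.9244−92.6802) = 0.0000. V = [p*·0.0000 + (1−p*)·0.0000]/1.46 = 0.0000. B = V − Δ·S = 0.0000.
(2,1): S=178.3232. Δ = (V_up−V_dn)/(S_up−S_dn) = (265.7016−0.0000)/(265.7016−156.9244) = 2.4426. V = [p*·265.7016 + (1−p*)·0.0000]/1.46 = 173.0372. B = V − Δ·S = -262.5392.
(2,2): S=301.9336. Δ = (V_up−V_dn)/(S_up−S_dn) = (449.8811−265.7016)/(449.8811−265.7016) = 1.0000. V = [p*·449.8811 + (1−p*)·265.7016]/1.46 = 301.9336. B = V − Δ·S = 0.0000.
(1,0): S=119.6800. Δ = (V_up−V_dn)/(S_up−S_dn) = (173.0372−0.0000)/(178.3232−105.3184) = 2.3702. V = [p*·173.0372 + (1−p*)·0.0000]/1.46 = 112.6898. B = V − Δ·S = -170.9777.
(1,1): S=202.6400. Δ = (V_up−V_dn)/(S_up−S_dn) = (301.9336−173.0372)/(301.9336−178.3232) = 1.0428. V = [p*·301.9336 + (1−p*)·173.0372]/1.46 = 202.4619. B = V − Δ·S = -8.8437.
(0,0): S=136.0000. Δ = (V_up−V_dn)/(S_up−S_dn) = (202.4619−112.6898)/(202.6400−119.6800) = 1.0821. V = [p*·202.4619 + (1−p*)·112.6898]/1.46 = 135.6486. B = V − Δ·S = -11.5188.
Each (Δ,B) replicates both successor values, so the strategy is self-financing and V0 is arbitrage-free.

(0,0): Delta=1.0821 Bond=-11.5188
(1,0): Delta=2.3702 Bond=-170.9777
(1,1): Delta=1.0428 Bond=-8.8437
(2,0): Delta=0.0000 Bond=0.0000
(2,1): Delta=2.4426 Bond=-262.5392
(2,2): Delta=1.0000 Bond=0.0000
V0=135.6486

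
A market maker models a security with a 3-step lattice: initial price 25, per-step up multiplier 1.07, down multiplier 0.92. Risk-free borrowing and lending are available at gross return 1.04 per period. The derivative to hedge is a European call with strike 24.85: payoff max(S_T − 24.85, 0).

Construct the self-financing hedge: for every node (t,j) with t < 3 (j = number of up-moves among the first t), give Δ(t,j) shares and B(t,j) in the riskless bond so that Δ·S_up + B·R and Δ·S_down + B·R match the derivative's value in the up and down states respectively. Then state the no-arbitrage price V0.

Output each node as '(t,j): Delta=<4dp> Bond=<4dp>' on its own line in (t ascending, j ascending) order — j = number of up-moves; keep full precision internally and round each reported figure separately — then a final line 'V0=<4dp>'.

(0,0): Delta=0.7944 Bond=-16.7256
(1,0): Delta=0.3306 Bond=-6.7263
(1,1): Delta=0.8941 Bond=-20.0617
(2,0): Delta=0.0000 Bond=0.0000
(2,1): Delta=0.4017 Bond=-8.7441
(2,2): Delta=1.0000 Bond=-23.8942
V0=3.1352

No-arbitrage ⇒ martingale measure with p* = (R−d)/(u−d) = 0.8000.
Payoff layer (t=3): V(3,0)=0.0000, V(3,1)=0.0000, V(3,2)=1.4827, V(3,3)=5.7761
  t=2,j=0: stock 21.1600 → up 22.6412 (V=0.0000), down 19.4672 (V=0.0000). Price 0.0000; hedge Δ=0.0000, bond B=0.0000.
  t=2,j=1: stock 24.6100 → up 26.3327 (V=1.4827), down 22.6412 (V=0.0000). Price 1.1405; hedge Δ=0.4017, bond B=-8.7441.
  t=2,j=2: stock 28.6225 → up 30.6261 (V=5.7761), down 26.3327 (V=1.4827). Price 4.7283; hedge Δ=1.0000, bond B=-23.8942.
  t=1,j=0: stock 23.0000 → up 24.6100 (V=1.1405), down 21.1600 (V=0.0000). Price 0.8773; hedge Δ=0.3306, bond B=-6.7263.
  t=1,j=1: stock 26.7500 → up 28.6225 (V=4.7283), down 24.6100 (V=1.1405). Price 3.8565; hedge Δ=0.8941, bond B=-20.0617.
  t=0,j=0: stock 25.0000 → up 26.7500 (V=3.8565), down 23.0000 (V=0.8773). Price 3.1352; hedge Δ=0.7944, bond B=-16.7256.
The time-0 hedge costs 3.1352, which is the no-arbitrage price.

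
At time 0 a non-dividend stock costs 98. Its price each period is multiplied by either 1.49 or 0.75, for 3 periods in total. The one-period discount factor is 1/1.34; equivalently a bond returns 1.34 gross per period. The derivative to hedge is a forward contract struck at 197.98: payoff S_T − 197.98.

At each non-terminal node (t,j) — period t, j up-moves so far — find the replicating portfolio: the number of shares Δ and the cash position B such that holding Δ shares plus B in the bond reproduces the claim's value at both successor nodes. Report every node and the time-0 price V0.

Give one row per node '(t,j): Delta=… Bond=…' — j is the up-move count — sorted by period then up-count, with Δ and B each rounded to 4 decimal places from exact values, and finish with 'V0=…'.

(0,0): Delta=1.0000 Bond=-82.2824
(1,0): Delta=1.0000 Bond=-110.2584
(1,1): Delta=1.0000 Bond=-110.2584
(2,0): Delta=1.0000 Bond=-147.7463
(2,1): Delta=1.0000 Bond=-147.7463
(2,2): Delta=1.0000 Bond=-147.7463
V0=15.7176

Under the risk-neutral measure, an up-move has probability p* = (R−d)/(u−d) = 0.7973 and values discount at R = 1.34.
Terminal payoffs: V(3,0)=-156.6362, V(3,1)=-115.8437, V(3,2)=-34.8026, V(3,3)=126.1990
Node (2,0) S=55.1250: V=(p*·-115.8437+(1−p*)·-156.6362)/1.34=-92.6213; Δ=(-115.8437−-156.6362)/(82.1363−41.3438)=1.0000; B=V−Δ·S=-147.7463
Node (2,1) S=109.5150: V=(p*·-34.8026+(1−p*)·-115.8437)/1.34=-38.2313; Δ=(-34.8026−-115.8437)/(163.1774−82.1363)=1.0000; B=V−Δ·S=-147.7463
Node (2,2) S=217.5698: V=(p*·126.1990+(1−p*)·-34.8026)/1.34=69.8235; Δ=(126.1990−-34.8026)/(324.1790−163.1773)=1.0000; B=V−Δ·S=-147.7463
Node (1,0) S=73.5000: V=(p*·-38.2313+(1−p*)·-92.6213)/1.34=-36.7584; Δ=(-38.2313−-92.6213)/(109.5150−55.1250)=1.0000; B=V−Δ·S=-110.2584
Node (1,1) S=146.0200: V=(p*·69.8235+(1−p*)·-38.2313)/1.34=35.7616; Δ=(69.8235−-38.2313)/(217.5698−109.5150)=1.0000; B=V−Δ·S=-110.2584
Node (0,0) S=98.0000: V=(p*·35.7616+(1−p*)·-36.7584)/1.34=15.7176; Δ=(35.7616−-36.7584)/(146.0200−73.5000)=1.0000; B=V−Δ·S=-82.2824
Root portfolio cost Δ·98+B reproduces V0=15.7176.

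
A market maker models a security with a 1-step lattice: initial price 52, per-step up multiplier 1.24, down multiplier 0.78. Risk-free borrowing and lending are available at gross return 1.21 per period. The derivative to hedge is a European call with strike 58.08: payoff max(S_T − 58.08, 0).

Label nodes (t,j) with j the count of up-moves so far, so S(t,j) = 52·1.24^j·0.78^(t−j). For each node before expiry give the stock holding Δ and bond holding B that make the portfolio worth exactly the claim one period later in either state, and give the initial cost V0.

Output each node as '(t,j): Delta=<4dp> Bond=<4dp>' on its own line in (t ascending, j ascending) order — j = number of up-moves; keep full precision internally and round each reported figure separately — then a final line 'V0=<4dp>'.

(0,0): Delta=0.2676 Bond=-8.9687
V0=4.9443

Risk-neutral probability p* = (R−d)/(u−d) = (1.21−0.78)/(1.24−0.78) = 0.9348.
Payoff layer (t=1): V(1,0)=0.0000, V(1,1)=6.4000
Node (0,0) S=52.0000: V=(p*·6.4000+(1−p*)·0.0000)/1.21=4.9443; Δ=(6.4000−0.0000)/(64.4800−40.5600)=0.2676; B=V−Δ·S=-8.9687
Root portfolio cost Δ·52+B reproduces V0=4.9443.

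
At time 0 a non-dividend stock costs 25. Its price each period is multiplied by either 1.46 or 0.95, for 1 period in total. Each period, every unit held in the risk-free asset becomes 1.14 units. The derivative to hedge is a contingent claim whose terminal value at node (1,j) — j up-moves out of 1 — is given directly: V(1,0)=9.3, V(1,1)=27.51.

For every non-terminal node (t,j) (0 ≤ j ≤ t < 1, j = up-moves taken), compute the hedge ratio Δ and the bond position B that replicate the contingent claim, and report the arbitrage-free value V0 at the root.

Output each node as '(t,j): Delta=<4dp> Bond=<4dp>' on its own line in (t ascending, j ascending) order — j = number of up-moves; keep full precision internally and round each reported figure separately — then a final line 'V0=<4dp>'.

Under the risk-neutral measure, an up-move has probability p* = (R−d)/(u−d) = 0.3725 and values discount at R = 1.14.
At expiry t=1: V(1,0)=9.3000, V(1,1)=27.5100
  t=0,j=0: stock 25.0000 → up 36.5000 (V=27.5100), down 23.7500 (V=9.3000). Price 14.1089; hedge Δ=1.4282, bond B=-21.5970.
The time-0 hedge costs 14.1089, which is the no-arbitrage price.

(0,0): Delta=1.4282 Bond=-21.5970
V0=14.1089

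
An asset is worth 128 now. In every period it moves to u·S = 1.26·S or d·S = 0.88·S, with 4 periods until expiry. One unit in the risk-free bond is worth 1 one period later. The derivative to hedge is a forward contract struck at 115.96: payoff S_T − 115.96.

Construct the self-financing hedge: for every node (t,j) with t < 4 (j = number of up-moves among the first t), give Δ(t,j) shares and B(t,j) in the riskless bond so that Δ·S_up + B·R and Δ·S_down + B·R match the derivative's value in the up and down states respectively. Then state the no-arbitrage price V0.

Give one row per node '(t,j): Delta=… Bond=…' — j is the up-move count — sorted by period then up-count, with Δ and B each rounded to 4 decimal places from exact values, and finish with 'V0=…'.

Risk-neutral probability p* = (R−d)/(u−d) = (1−0.88)/(1.26−0.88) = 0.3158.
Terminal values V(4,·): V(4,0)=-39.1990, V(4,1)=-6.0522, V(4,2)=41.4080, V(4,3)=109.3624, V(4,4)=206.6606
Node (3,0) S=87.2284: V=(p*·-6.0522+(1−p*)·-39.1990)/1=-28.7316; Δ=(-6.0522−-39.1990)/(109.9078−76.7610)=1.0000; B=V−Δ·S=-115.9600
Node (3,1) S=124.8952: V=(p*·41.4080+(1−p*)·-6.0522)/1=8.9352; Δ=(41.4080−-6.0522)/(157.3680−109.9078)=1.0000; B=V−Δ·S=-115.9600
Node (3,2) S=178.8273: V=(p*·109.3624+(1−p*)·41.4080)/1=62.8673; Δ=(109.3624−41.4080)/(225.3224−157.3680)=1.0000; B=V−Δ·S=-115.9600
Node (3,3) S=256.0481: V=(p*·206.6606+(1−p*)·109.3624)/1=140.0881; Δ=(206.6606−109.3624)/(322.6206−225.3224)=1.0000; B=V−Δ·S=-115.9600
Node (2,0) S=99.1232: V=(p*·8.9352+(1−p*)·-28.7316)/1=-16.8368; Δ=(8.9352−-28.7316)/(124.8952−87.2284)=1.0000; B=V−Δ·S=-115.9600
Node (2,1) S=141.9264: V=(p*·62.8673+(1−p*)·8.9352)/1=25.9664; Δ=(62.8673−8.9352)/(178.8273−124.8952)=1.0000; B=V−Δ·S=-115.9600
Node (2,2) S=203.2128: V=(p*·140.0881+(1−p*)·62.8673)/1=87.2528; Δ=(140.0881−62.8673)/(256.0481−178.8273)=1.0000; B=V−Δ·S=-115.9600
Node (1,0) S=112.6400: V=(p*·25.9664+(1−p*)·-16.8368)/1=-3.3200; Δ=(25.9664−-16.8368)/(141.9264−99.1232)=1.0000; B=V−Δ·S=-115.9600
Node (1,1) S=161.2800: V=(p*·87.2528+(1−p*)·25.9664)/1=45.3200; Δ=(87.2528−25.9664)/(203.2128−141.9264)=1.0000; B=V−Δ·S=-115.9600
Node (0,0) S=128.0000: V=(p*·45.3200+(1−p*)·-3.3200)/1=12.0400; Δ=(45.3200−-3.3200)/(161.2800−112.6400)=1.0000; B=V−Δ·S=-115.9600
The time-0 hedge costs 12.0400, which is the no-arbitrage price.

(0,0): Delta=1.0000 Bond=-115.9600
(1,0): Delta=1.0000 Bond=-115.9600
(1,1): Delta=1.0000 Bond=-115.9600
(2,0): Delta=1.0000 Bond=-115.9600
(2,1): Delta=1.0000 Bond=-115.9600
(2,2): Delta=1.0000 Bond=-115.9600
(3,0): Delta=1.0000 Bond=-115.9600
(3,1): Delta=1.0000 Bond=-115.9600
(3,2): Delta=1.0000 Bond=-115.9600
(3,3): Delta=1.0000 Bond=-115.9600
V0=12.0400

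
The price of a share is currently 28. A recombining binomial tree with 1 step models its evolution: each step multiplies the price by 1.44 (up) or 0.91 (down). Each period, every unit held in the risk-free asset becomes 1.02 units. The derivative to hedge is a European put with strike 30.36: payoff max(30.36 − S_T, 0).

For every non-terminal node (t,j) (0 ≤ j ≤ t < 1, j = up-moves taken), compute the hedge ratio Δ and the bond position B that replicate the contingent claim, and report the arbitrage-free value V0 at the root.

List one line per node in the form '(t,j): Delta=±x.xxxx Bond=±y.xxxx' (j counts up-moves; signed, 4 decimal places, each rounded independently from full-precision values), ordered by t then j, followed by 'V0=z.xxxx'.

Under the risk-neutral measure, an up-move has probability p* = (R−d)/(u−d) = 0.2075 and values discount at R = 1.02.
Payoff layer (t=1): V(1,0)=4.8800, V(1,1)=0.0000
  t=0,j=0: stock 28.0000 → up 40.3200 (V=0.0000), down 25.4800 (V=4.8800). Price 3.7913; hedge Δ=-0.3288, bond B=12.9989.
Check: Δ(0,0)·S0 + B(0,0) = 3.7913 = V0.

(0,0): Delta=-0.3288 Bond=12.9989
V0=3.7913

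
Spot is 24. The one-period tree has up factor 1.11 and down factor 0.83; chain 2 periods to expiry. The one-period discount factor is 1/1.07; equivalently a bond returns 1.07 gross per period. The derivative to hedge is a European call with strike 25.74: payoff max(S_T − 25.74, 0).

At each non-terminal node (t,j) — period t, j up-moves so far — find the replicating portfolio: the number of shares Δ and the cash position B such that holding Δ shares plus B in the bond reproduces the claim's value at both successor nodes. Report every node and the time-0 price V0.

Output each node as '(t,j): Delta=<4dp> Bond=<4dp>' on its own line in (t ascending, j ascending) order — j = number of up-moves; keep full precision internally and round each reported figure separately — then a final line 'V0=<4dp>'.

(0,0): Delta=0.4566 Bond=-8.5006
(1,0): Delta=0.0000 Bond=0.0000
(1,1): Delta=0.5135 Bond=-10.6116
V0=2.4580

Since d<R<u, set p* = (R−d)/(u−d) = 0.8571; price each node as the discounted p*-expectation of its children.
Terminal payoffs: V(2,0)=0.0000, V(2,1)=0.0000, V(2,2)=3.8304
Node (1,0) S=19.9200: V=(p*·0.0000+(1−p*)·0.0000)/1.07=0.0000; Δ=(0.0000−0.0000)/(22.1112−16.5336)=0.0000; B=V−Δ·S=0.0000
Node (1,1) S=26.6400: V=(p*·3.8304+(1−p*)·0.0000)/1.07=3.0684; Δ=(3.8304−0.0000)/(29.5704−22.1112)=0.5135; B=V−Δ·S=-10.6116
Node (0,0) S=24.0000: V=(p*·3.0684+(1−p*)·0.0000)/1.07=2.4580; Δ=(3.0684−0.0000)/(26.6400−19.9200)=0.4566; B=V−Δ·S=-8.5006
Root portfolio cost Δ·24+B reproduces V0=2.4580.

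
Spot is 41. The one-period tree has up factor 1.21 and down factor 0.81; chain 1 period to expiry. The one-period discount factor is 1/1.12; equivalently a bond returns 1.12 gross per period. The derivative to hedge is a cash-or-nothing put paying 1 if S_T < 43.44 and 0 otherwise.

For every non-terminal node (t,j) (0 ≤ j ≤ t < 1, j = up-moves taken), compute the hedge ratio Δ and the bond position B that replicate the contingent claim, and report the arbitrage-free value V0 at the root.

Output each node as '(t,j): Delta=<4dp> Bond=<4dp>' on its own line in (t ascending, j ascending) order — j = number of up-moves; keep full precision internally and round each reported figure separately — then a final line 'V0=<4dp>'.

(0,0): Delta=-0.0610 Bond=2.7009
V0=0.2009

Under the risk-neutral measure, an up-move has probability p* = (R−d)/(u−d) = 0.7750 and values discount at R = 1.12.
Payoff layer (t=1): V(1,0)=1.0000, V(1,1)=0.0000
(0,0): S=41.0000. Δ = (V_up−V_dn)/(S_up−S_dn) = (0.0000−1.0000)/(49.6100−33.2100) = -0.0610. V = [p*·0.0000 + (1−p*)·1.0000]/1.12 = 0.2009. B = V − Δ·S = 2.7009.
Root portfolio cost Δ·41+B reproduces V0=0.2009.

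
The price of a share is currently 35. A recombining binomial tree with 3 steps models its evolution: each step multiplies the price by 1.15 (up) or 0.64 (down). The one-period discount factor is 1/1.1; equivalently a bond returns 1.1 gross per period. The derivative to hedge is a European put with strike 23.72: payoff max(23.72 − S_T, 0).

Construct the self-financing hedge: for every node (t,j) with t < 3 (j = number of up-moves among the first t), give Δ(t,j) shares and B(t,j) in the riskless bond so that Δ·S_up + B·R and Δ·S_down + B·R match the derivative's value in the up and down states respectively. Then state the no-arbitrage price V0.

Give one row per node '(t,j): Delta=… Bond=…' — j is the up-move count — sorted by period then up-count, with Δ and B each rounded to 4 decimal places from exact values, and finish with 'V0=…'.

(0,0): Delta=-0.0625 Bond=2.3386
(1,0): Delta=-0.5762 Bond=14.0805
(1,1): Delta=-0.0314 Bond=1.3216
(2,0): Delta=-1.0000 Bond=21.5636
(2,1): Delta=-0.5506 Bond=14.8282
(2,2): Delta=0.0000 Bond=0.0000
V0=0.1516

No-arbitrage ⇒ martingale measure with p* = (R−d)/(u−d) = 0.9020.
Terminal payoffs: V(3,0)=14.5450, V(3,1)=7.2336, V(3,2)=0.0000, V(3,3)=0.0000
(2,0): S=14.3360. Δ = (V_up−V_dn)/(S_up−S_dn) = (7.2336−14.5450)/(16.4864−9.1750) = -1.0000. V = [p*·7.2336 + (1−p*)·14.5450]/1.1 = 7.2276. B = V − Δ·S = 21.5636.
(2,1): S=25.7600. Δ = (V_up−V_dn)/(S_up−S_dn) = (0.0000−7.2336)/(29.6240−16.4864) = -0.5506. V = [p*·0.0000 + (1−p*)·7.2336]/1.1 = 0.6447. B = V − Δ·S = 14.8282.
(2,2): S=46.2875. Δ = (V_up−V_dn)/(S_up−S_dn) = (0.0000−0.0000)/(53.2306−29.6240) = 0.0000. V = [p*·0.0000 + (1−p*)·0.0000]/1.1 = 0.0000. B = V − Δ·S = 0.0000.
(1,0): S=22.4000. Δ = (V_up−V_dn)/(S_up−S_dn) = (0.6447−7.2276)/(25.7600−14.3360) = -0.5762. V = [p*·0.6447 + (1−p*)·7.2276]/1.1 = 1.1728. B = V − Δ·S = 14.0805.
(1,1): S=40.2500. Δ = (V_up−V_dn)/(S_up−S_dn) = (0.0000−0.6447)/(46.2875−25.7600) = -0.0314. V = [p*·0.0000 + (1−p*)·0.6447]/1.1 = 0.0575. B = V − Δ·S = 1.3216.
(0,0): S=35.0000. Δ = (V_up−V_dn)/(S_up−S_dn) = (0.0575−1.1728)/(40.2500−22.4000) = -0.0625. V = [p*·0.0575 + (1−p*)·1.1728]/1.1 = 0.1516. B = V − Δ·S = 2.3386.
The time-0 hedge costs 0.1516, which is the no-arbitrage price.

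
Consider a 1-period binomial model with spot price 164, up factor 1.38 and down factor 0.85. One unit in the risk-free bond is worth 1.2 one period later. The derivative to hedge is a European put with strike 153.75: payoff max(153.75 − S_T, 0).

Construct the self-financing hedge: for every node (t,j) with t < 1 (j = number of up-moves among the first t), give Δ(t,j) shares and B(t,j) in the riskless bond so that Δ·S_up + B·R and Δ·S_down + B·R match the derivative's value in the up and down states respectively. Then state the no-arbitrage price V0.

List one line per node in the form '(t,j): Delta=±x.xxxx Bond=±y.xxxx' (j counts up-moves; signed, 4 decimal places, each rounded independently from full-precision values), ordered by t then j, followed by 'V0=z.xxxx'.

(0,0): Delta=-0.1651 Bond=31.1368
V0=4.0613

Since d<R<u, set p* = (R−d)/(u−d) = 0.6604; price each node as the discounted p*-expectation of its children.
Terminal values V(1,·): V(1,0)=14.3500, V(1,1)=0.0000
(0,0): S=164.0000. Δ = (V_up−V_dn)/(S_up−S_dn) = (0.0000−14.3500)/(226.3200−139.4000) = -0.1651. V = [p*·0.0000 + (1−p*)·14.3500]/1.2 = 4.0613. B = V − Δ·S = 31.1368.
Root portfolio cost Δ·164+B reproduces V0=4.0613.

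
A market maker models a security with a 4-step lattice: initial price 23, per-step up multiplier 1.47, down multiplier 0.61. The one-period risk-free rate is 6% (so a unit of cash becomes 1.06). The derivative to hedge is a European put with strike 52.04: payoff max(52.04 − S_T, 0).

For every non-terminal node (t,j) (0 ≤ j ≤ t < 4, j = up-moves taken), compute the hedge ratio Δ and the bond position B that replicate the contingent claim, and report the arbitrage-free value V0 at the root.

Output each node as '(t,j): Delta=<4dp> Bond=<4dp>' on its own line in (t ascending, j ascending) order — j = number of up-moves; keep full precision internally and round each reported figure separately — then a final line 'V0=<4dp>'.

No-arbitrage ⇒ martingale measure with p* = (R−d)/(u−d) = 0.5233.
Terminal payoffs: V(4,0)=48.8555, V(4,1)=44.3658, V(4,2)=33.5464, V(4,3)=7.4734, V(4,4)=0.0000
(3,0): S=5.2206. Δ = (V_up−V_dn)/(S_up−S_dn) = (44.3658−48.8555)/(7.6742−3.1845) = -1.0000. V = [p*·44.3658 + (1−p*)·48.8555]/1.06 = 43.8738. B = V − Δ·S = 49.0943.
(3,1): S=12.5807. Δ = (V_up−V_dn)/(S_up−S_dn) = (33.5464−44.3658)/(18.4936−7.6742) = -1.0000. V = [p*·33.5464 + (1−p*)·44.3658]/1.06 = 36.5136. B = V − Δ·S = 49.0943.
(3,2): S=30.3174. Δ = (V_up−V_dn)/(S_up−S_dn) = (7.4734−33.5464)/(44.5666−18.4936) = -1.0000. V = [p*·7.4734 + (1−p*)·33.5464]/1.06 = 18.7769. B = V − Δ·S = 49.0943.
(3,3): S=73.0600. Δ = (V_up−V_dn)/(S_up−S_dn) = (0.0000−7.4734)/(107.3982−44.5666) = -0.1189. V = [p*·0.0000 + (1−p*)·7.4734]/1.06 = 3.3612. B = V − Δ·S = 12.0512.
(2,0): S=8.5583. Δ = (V_up−V_dn)/(S_up−S_dn) = (36.5136−43.8738)/(12.5807−5.2206) = -1.0000. V = [p*·36.5136 + (1−p*)·43.8738]/1.06 = 37.7571. B = V − Δ·S = 46.3154.
(2,1): S=20.6241. Δ = (V_up−V_dn)/(S_up−S_dn) = (18.7769−36.5136)/(30.3174−12.5807) = -1.0000. V = [p*·18.7769 + (1−p*)·36.5136]/1.06 = 25.6913. B = V − Δ·S = 46.3154.
(2,2): S=49.7007. Δ = (V_up−V_dn)/(S_up−S_dn) = (3.3612−18.7769)/(73.0600−30.3174) = -0.3607. V = [p*·3.3612 + (1−p*)·18.7769]/1.06 = 10.1043. B = V − Δ·S = 28.0295.
(1,0): S=14.0300. Δ = (V_up−V_dn)/(S_up−S_dn) = (25.6913−37.7571)/(20.6241−8.5583) = -1.0000. V = [p*·25.6913 + (1−p*)·37.7571]/1.06 = 29.6638. B = V − Δ·S = 43.6938.
(1,1): S=33.8100. Δ = (V_up−V_dn)/(S_up−S_dn) = (10.1043−25.6913)/(49.7007−20.6241) = -0.5361. V = [p*·10.1043 + (1−p*)·25.6913]/1.06 = 16.5428. B = V − Δ·S = 34.6672.
(0,0): S=23.0000. Δ = (V_up−V_dn)/(S_up−S_dn) = (16.5428−29.6638)/(33.8100−14.0300) = -0.6633. V = [p*·16.5428 + (1−p*)·29.6638]/1.06 = 21.5077. B = V − Δ·S = 36.7647.
Check: Δ(0,0)·S0 + B(0,0) = 21.5077 = V0.

(0,0): Delta=-0.6633 Bond=36.7647
(1,0): Delta=-1.0000 Bond=43.6938
(1,1): Delta=-0.5361 Bond=34.6672
(2,0): Delta=-1.0000 Bond=46.3154
(2,1): Delta=-1.0000 Bond=46.3154
(2,2): Delta=-0.3607 Bond=28.0295
(3,0): Delta=-1.0000 Bond=49.0943
(3,1): Delta=-1.0000 Bond=49.0943
(3,2): Delta=-1.0000 Bond=49.0943
(3,3): Delta=-0.1189 Bond=12.0512
V0=21.5077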